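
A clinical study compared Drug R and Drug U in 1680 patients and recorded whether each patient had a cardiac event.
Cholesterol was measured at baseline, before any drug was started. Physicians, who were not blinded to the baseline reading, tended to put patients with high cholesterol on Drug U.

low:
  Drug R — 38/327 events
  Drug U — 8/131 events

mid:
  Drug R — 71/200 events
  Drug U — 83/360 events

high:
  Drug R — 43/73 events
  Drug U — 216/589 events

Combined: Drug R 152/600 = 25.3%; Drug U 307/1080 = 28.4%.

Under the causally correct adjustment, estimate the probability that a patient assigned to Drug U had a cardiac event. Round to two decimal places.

Cholesterol differs across drugs for reasons unrelated to any effect of the drug itself, and it separately predicts the outcome — a classic confounder. We must compare within cholesterol levels.
Standardising Drug U to the population cholesterol mix: 0.273·8/131 + 0.333·83/360 + 0.394·216/589 = 0.238.

0.24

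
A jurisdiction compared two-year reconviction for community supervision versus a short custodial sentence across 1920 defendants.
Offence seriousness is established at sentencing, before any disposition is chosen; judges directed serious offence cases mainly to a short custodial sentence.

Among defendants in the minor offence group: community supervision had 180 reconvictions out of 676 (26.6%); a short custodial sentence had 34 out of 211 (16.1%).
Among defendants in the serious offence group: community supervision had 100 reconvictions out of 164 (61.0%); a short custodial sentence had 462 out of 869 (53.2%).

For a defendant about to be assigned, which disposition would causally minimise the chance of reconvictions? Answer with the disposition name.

a short custodial sentence

a short custodial sentence is lower inside every offence seriousness stratum but community supervision is lower in aggregate. Whether to stratify depends on how offence seriousness relates to the disposition.
Offence seriousness is set before the disposition has any effect — it is not caused by the disposition — and it independently drives the outcome. That makes it a confounder, so the causal comparison is within offence seriousness levels.
Within each level — minor offence: 26.6% vs 16.1%; serious offence: 61.0% vs 53.2% — a short custodial sentence is lower every time.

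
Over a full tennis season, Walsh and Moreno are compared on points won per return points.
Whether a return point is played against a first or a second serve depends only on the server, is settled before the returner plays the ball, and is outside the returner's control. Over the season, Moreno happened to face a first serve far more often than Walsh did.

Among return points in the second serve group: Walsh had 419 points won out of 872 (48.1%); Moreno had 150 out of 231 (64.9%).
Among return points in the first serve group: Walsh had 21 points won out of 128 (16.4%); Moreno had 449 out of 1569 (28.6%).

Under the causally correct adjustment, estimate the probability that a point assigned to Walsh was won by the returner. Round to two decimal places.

0.29

Serve type is set before the player has any effect — it is not caused by the player — and it independently drives the outcome. That makes it a confounder, so the causal comparison is within serve type levels.
Standardising Walsh to the population serve type mix: 0.394·419/872 + 0.606·21/128 = 0.289.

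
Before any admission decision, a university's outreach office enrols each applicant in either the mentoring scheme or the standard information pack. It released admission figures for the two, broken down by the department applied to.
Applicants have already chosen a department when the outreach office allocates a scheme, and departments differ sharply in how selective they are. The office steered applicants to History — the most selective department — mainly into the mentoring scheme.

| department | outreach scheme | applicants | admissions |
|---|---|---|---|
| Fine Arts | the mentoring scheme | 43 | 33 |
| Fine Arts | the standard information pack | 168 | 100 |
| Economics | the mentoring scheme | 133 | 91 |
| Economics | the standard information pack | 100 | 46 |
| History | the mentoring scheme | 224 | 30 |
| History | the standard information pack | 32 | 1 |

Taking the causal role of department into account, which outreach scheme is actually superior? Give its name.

the mentoring scheme

Department differs across outreach schemes for reasons unrelated to any effect of the outreach scheme itself, and it separately predicts the outcome — a classic confounder. We must compare within department levels.
Within each level — Fine Arts: 76.7% vs 59.5%; Economics: 68.4% vs 46.0%; History: 13.4% vs 3.1% — the mentoring scheme is higher every time.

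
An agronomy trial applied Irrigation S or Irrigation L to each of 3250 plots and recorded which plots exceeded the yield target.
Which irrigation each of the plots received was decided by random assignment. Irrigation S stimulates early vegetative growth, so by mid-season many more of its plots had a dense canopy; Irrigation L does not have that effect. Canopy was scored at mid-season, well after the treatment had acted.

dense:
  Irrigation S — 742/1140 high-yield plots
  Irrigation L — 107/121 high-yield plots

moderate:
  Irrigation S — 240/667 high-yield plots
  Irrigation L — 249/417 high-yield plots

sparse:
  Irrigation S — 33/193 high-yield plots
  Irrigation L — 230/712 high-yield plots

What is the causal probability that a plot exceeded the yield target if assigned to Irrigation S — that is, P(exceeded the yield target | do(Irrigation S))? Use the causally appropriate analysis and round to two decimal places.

The distribution of mid-season canopy is itself part of what the irrigation does — it is an intermediate outcome. Holding it fixed would remove that part of the effect; the total effect is the pooled difference.
So P(outcome | do(Irrigation S)) is just the pooled rate for Irrigation S: 1015/2000 = 0.507.

0.51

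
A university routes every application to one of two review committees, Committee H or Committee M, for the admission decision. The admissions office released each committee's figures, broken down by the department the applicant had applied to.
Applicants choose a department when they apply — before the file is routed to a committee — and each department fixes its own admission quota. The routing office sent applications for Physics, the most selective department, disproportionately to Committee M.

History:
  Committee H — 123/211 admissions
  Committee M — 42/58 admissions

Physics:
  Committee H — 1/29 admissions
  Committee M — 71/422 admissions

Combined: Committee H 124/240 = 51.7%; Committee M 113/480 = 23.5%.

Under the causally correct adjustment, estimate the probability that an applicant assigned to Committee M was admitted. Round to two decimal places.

Department is set before the review committee has any effect — it is not caused by the review committee — and it independently drives the outcome. That makes it a confounder, so the causal comparison is within department levels.
Standardising Committee M to the population department mix: 0.374·42/58 + 0.626·71/422 = 0.376.

0.38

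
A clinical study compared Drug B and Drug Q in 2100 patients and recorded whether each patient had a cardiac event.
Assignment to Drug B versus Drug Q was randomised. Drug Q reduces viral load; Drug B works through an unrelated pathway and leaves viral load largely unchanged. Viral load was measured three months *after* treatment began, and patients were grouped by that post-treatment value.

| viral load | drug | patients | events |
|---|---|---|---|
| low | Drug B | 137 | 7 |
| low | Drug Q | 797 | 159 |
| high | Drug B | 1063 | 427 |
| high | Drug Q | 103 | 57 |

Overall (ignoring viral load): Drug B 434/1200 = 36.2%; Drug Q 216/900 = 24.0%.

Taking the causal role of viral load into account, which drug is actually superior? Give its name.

Drug Q

The stratified and pooled comparisons disagree (Drug B wins within each viral load; Drug Q wins overall), so the answer turns on the causal role of viral load.
Viral load is recorded after the drug and is itself shifted by it — it sits on the causal path from drug to outcome. Conditioning on a mediator would strip out part of the effect we want; the pooled comparison gives the total causal effect.
Pooled: Drug B 36.2% vs Drug Q 24.0%; Drug Q is lower overall.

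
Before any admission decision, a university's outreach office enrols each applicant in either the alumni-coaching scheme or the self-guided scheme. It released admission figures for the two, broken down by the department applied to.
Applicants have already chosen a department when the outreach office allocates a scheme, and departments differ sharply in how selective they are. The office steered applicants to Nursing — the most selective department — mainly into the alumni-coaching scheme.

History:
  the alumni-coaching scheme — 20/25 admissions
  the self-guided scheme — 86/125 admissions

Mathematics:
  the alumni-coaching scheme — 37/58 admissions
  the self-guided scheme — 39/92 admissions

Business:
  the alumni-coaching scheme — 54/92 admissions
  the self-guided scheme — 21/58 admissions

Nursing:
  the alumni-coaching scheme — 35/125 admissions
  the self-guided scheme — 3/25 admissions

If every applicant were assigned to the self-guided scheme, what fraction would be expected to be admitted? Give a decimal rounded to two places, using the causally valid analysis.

The stratified and pooled comparisons disagree (the alumni-coaching scheme wins within each department; the self-guided scheme wins overall), so the answer turns on the causal role of department.
Since department is a pre-existing factor (not a product of the outreach scheme) and it affects the outcome on its own, it is a confounder. The stratified rates, not the pooled rate, identify the causal effect.
Standardising the self-guided scheme to the population department mix: 0.250·86/125 + 0.250·39/92 + 0.250·21/58 + 0.250·3/25 = 0.398.

0.40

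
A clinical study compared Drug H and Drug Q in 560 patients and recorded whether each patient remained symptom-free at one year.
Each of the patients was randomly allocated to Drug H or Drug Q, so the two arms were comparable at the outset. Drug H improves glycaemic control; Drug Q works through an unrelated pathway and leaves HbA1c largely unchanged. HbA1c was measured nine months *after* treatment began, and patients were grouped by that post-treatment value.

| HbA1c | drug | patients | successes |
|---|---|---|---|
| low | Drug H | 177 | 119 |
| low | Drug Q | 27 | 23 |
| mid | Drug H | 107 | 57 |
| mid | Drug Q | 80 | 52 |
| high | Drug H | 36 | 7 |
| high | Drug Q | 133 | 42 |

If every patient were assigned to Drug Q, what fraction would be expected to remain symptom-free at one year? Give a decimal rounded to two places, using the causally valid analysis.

Drug Q is higher inside every HbA1c stratum but Drug H is higher in aggregate. Whether to stratify depends on how HbA1c relates to the drug.
HbA1c lies on the pathway drug → HbA1c → outcome, so adjusting for it blocks the indirect effect. For the total causal effect of drug, use the unadjusted pooled rates.
So P(outcome | do(Drug Q)) is just the pooled rate for Drug Q: 117/240 = 0.487.

0.49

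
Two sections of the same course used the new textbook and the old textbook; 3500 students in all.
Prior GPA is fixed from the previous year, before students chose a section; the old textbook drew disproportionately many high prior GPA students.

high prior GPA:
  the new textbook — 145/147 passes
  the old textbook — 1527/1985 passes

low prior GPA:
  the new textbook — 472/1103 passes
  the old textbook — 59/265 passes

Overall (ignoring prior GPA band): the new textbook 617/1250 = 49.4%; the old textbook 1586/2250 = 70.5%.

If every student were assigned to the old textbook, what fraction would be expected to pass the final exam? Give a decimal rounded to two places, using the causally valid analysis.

The prior GPA band-specific comparison favours the new textbook throughout, but the pooled figures favour the old textbook. The question is whether to condition on prior GPA band.
Prior GPA band satisfies the back-door criterion: it is not a descendant of the teaching method, and it blocks the spurious path from teaching method to outcome. Adjusting for it (i.e., using the within-prior GPA band rates) gives the causal effect.
Standardising the old textbook to the population prior GPA band mix: 0.609·1527/1985 + 0.391·59/265 = 0.556.

0.56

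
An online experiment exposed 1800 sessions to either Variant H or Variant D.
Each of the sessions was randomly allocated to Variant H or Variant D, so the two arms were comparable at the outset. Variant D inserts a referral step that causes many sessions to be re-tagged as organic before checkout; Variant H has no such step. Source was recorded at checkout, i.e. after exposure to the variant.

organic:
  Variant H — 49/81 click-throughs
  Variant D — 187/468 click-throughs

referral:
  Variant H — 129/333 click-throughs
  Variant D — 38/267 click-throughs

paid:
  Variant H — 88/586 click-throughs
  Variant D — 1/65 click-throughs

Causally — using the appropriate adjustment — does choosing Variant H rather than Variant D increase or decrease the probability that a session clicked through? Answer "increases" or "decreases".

decreases

Stratifying would compare variants among sessions the variants themselves sorted into traffic source groups — a form of selection on an intermediate. The unconditioned pooled rates give the total causal effect.
Pooled: Variant H 26.6% vs Variant D 28.2%; Variant D is higher overall.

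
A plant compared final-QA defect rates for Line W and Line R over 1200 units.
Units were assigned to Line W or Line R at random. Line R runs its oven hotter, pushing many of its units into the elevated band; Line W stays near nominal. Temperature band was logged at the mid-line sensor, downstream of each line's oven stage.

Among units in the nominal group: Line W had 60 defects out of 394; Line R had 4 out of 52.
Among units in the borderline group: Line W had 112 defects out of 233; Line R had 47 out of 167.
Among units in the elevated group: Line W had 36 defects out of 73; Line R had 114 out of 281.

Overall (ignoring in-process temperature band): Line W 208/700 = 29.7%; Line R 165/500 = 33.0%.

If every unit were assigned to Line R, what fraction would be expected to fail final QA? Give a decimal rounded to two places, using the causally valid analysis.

The stratified and pooled comparisons disagree (Line R wins within each in-process temperature band; Line W wins overall), so the answer turns on the causal role of in-process temperature band.
In-process temperature band is recorded after the line and is itself shifted by it — it sits on the causal path from line to outcome. Conditioning on a mediator would strip out part of the effect we want; the pooled comparison gives the total causal effect.
So P(outcome | do(Line R)) is just the pooled rate for Line R: 165/500 = 0.330.

0.33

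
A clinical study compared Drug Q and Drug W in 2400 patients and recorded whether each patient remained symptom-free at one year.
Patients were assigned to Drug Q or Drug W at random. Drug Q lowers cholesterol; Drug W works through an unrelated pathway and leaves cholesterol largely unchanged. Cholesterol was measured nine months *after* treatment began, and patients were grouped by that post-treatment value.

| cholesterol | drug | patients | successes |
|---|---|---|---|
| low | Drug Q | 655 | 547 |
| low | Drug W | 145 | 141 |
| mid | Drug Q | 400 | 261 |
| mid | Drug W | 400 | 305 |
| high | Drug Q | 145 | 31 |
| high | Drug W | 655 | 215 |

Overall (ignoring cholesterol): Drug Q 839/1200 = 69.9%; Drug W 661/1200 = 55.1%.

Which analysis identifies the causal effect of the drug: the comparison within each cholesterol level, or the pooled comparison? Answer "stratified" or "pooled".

pooled

Cholesterol is downstream of the drug. One should not condition on a consequence of treatment, so the overall rates are the right comparison.
Pooled: Drug Q 69.9% vs Drug W 55.1%; Drug Q is higher overall.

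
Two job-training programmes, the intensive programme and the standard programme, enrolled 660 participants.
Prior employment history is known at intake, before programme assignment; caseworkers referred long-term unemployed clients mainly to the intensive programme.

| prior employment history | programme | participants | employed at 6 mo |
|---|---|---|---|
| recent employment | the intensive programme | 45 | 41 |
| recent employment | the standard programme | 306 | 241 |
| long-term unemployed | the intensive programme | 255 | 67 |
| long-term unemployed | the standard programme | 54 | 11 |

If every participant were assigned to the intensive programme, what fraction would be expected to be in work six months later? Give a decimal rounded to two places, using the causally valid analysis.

0.61

The imbalance in prior employment history arose from how participants were allocated, not from anything the programme did; and prior employment history independently affects the outcome. The pooled gap is confounded — condition on prior employment history.
Standardising the intensive programme to the population prior employment history mix: 0.532·41/45 + 0.468·67/255 = 0.608.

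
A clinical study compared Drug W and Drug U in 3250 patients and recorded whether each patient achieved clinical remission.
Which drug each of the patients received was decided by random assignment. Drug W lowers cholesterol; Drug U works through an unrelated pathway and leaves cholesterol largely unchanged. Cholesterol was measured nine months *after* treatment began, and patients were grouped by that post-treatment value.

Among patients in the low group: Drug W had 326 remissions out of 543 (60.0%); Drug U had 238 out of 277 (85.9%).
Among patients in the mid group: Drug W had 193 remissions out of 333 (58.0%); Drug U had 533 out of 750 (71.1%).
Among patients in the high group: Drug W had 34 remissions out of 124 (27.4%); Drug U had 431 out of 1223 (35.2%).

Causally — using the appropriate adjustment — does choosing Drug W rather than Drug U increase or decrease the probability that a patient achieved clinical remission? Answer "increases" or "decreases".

increases

The distribution of cholesterol is itself part of what the drug does — it is an intermediate outcome. Holding it fixed would remove that part of the effect; the total effect is the pooled difference.
Pooled: Drug W 55.3% vs Drug U 53.4%; Drug W is higher overall.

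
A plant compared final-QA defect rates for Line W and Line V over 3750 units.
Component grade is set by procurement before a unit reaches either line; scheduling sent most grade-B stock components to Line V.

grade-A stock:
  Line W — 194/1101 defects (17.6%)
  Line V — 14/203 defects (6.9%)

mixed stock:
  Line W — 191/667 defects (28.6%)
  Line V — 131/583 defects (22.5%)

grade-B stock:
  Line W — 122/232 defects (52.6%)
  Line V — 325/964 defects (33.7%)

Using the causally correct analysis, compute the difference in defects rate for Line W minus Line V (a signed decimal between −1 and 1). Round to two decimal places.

The component grade-specific comparison favours Line V throughout, but the pooled figures favour Line W. The question is whether to condition on component grade.
Here component grade is a common cause — it drives both which line a case falls under and the outcome. The crude comparison mixes populations; the stratum-specific rates are the causally relevant ones.
Adjusting over the population distribution of component grade: 0.348·(0.176−0.069) + 0.333·(0.286−0.225) + 0.319·(0.526−0.337) = +0.118.

+0.12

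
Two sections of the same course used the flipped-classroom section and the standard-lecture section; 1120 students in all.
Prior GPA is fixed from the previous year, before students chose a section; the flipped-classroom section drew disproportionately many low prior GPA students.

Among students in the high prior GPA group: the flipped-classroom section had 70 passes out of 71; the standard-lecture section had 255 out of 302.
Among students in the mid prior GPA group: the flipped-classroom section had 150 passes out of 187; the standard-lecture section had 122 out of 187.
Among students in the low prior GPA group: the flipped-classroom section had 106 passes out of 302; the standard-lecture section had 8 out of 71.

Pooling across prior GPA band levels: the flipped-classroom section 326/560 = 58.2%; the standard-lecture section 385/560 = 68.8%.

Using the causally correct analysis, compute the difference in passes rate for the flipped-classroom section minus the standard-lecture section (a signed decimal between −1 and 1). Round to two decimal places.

+0.18

Within every prior GPA band level the flipped-classroom section has the higher rate, yet pooled the standard-lecture section does — Simpson's reversal.
Since prior GPA band is a pre-existing factor (not a product of the teaching method) and it affects the outcome on its own, it is a confounder. The stratified rates, not the pooled rate, identify the causal effect.
Adjusting over the population distribution of prior GPA band: 0.333·(0.986−0.844) + 0.334·(0.802−0.652) + 0.333·(0.351−0.113) = +0.177.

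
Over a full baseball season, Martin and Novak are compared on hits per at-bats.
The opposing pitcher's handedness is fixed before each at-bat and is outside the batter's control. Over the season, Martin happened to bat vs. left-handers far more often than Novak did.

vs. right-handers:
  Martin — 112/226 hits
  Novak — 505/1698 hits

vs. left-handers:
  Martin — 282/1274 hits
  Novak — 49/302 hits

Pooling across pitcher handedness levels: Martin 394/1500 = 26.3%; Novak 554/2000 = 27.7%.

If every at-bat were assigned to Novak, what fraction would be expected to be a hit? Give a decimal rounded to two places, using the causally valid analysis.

0.24

Within every pitcher handedness level Martin has the higher rate, yet pooled Novak does — Simpson's reversal.
Here pitcher handedness is a common cause — it drives both which player a case falls under and the outcome. The crude comparison mixes populations; the stratum-specific rates are the causally relevant ones.
Standardising Novak to the population pitcher handedness mix: 0.550·505/1698 + 0.450·49/302 = 0.237.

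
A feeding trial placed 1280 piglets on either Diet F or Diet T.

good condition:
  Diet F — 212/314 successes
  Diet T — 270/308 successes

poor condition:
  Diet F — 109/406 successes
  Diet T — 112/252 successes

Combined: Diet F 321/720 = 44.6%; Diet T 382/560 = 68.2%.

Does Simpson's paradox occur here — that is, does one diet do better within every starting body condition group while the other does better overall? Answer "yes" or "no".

Within each starting body condition level (good condition 67.5% vs 87.7%; poor condition 26.8% vs 44.4%), Diet T has the higher rate every time. Pooled: 44.6% vs 68.2% — Diet T has the higher rate overall. They agree.

no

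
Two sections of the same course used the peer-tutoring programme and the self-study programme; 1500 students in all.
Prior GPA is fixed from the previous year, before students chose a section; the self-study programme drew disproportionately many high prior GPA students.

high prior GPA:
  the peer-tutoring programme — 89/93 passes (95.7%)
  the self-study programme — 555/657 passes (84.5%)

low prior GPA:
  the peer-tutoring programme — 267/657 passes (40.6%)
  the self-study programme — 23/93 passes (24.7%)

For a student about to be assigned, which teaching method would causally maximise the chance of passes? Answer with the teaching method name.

the peer-tutoring programme

Prior GPA band is set before the teaching method has any effect — it is not caused by the teaching method — and it independently drives the outcome. That makes it a confounder, so the causal comparison is within prior GPA band levels.
Within each level — high prior GPA: 95.7% vs 84.5%; low prior GPA: 40.6% vs 24.7% — the peer-tutoring programme is higher every time.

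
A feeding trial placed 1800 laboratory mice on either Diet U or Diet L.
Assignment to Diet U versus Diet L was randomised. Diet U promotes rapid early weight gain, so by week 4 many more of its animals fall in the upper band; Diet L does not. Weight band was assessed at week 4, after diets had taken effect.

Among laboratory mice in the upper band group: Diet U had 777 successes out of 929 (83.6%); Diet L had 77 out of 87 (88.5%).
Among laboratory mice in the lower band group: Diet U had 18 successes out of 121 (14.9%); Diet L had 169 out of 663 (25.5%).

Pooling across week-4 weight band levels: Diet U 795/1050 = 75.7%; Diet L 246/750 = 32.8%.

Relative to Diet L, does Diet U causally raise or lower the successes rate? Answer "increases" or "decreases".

increases

The week-4 weight band-specific comparison favours Diet L throughout, but the pooled figures favour Diet U. The question is whether to condition on week-4 weight band.
Because the diet influences week-4 weight band, week-4 weight band is a post-treatment mediator, not a confounder. Stratifying on it would bias the estimate; the causal effect is the crude pooled difference.
Pooled: Diet U 75.7% vs Diet L 32.8%; Diet U is higher overall.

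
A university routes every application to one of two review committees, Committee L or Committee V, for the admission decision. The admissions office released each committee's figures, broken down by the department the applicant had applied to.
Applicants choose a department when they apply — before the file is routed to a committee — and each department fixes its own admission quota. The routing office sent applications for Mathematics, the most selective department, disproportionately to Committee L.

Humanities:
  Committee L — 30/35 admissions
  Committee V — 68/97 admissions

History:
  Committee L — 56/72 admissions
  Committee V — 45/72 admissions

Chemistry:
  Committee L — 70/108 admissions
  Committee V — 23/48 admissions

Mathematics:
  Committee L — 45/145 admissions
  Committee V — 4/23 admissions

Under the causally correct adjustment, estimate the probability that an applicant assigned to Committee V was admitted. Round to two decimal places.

Since department is a pre-existing factor (not a product of the review committee) and it affects the outcome on its own, it is a confounder. The stratified rates, not the pooled rate, identify the causal effect.
Standardising Committee V to the population department mix: 0.220·68/97 + 0.240·45/72 + 0.260·23/48 + 0.280·4/23 = 0.478.

0.48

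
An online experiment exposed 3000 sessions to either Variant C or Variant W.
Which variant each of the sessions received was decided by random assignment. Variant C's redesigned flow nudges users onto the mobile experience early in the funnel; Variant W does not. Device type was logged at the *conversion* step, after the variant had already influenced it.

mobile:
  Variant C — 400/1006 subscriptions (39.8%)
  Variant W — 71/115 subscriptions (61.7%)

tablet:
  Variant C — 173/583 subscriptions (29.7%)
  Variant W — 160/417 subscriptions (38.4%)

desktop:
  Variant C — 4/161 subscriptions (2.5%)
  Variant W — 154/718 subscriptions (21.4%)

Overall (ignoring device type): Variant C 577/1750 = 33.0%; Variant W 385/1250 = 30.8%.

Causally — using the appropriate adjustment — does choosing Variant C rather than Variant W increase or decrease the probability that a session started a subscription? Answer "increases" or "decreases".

Variant W is higher inside every device type stratum but Variant C is higher in aggregate. Whether to stratify depends on how device type relates to the variant.
The distribution of device type is itself part of what the variant does — it is an intermediate outcome. Holding it fixed would remove that part of the effect; the total effect is the pooled difference.
Pooled: Variant C 33.0% vs Variant W 30.8%; Variant C is higher overall.

increases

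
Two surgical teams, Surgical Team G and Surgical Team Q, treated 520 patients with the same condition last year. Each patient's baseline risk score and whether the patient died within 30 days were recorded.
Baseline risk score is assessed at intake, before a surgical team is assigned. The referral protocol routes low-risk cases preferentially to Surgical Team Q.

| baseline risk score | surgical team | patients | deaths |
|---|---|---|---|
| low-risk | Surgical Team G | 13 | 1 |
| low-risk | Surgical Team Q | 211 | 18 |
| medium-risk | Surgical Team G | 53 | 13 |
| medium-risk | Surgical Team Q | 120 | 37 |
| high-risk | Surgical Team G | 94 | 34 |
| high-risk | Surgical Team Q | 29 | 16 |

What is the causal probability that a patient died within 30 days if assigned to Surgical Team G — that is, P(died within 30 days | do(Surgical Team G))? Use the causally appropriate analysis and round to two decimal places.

Baseline risk score satisfies the back-door criterion: it is not a descendant of the surgical team, and it blocks the spurious path from surgical team to outcome. Adjusting for it (i.e., using the within-baseline risk score rates) gives the causal effect.
Standardising Surgical Team G to the population baseline risk score mix: 0.431·1/13 + 0.333·13/53 + 0.237·34/94 = 0.200.

0.20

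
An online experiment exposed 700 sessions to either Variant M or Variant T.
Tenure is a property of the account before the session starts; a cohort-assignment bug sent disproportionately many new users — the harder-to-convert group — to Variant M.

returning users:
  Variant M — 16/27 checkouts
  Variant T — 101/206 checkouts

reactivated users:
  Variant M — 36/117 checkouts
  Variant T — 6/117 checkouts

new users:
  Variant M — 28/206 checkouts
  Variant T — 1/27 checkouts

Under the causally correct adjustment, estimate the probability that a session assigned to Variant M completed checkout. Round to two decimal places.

0.35

User tenure satisfies the back-door criterion: it is not a descendant of the variant, and it blocks the spurious path from variant to outcome. Adjusting for it (i.e., using the within-user tenure rates) gives the causal effect.
Standardising Variant M to the population user tenure mix: 0.333·16/27 + 0.334·36/117 + 0.333·28/206 = 0.345.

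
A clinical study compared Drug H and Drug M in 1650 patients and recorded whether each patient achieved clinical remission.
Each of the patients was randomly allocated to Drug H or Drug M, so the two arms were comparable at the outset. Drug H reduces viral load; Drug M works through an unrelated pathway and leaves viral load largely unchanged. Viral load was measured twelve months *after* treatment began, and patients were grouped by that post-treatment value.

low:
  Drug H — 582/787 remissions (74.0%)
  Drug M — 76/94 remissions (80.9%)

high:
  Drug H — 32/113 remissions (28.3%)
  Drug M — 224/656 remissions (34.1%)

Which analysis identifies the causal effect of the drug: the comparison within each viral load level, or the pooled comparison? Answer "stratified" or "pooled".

Stratifying would compare drugs among patients the drugs themselves sorted into viral load groups — a form of selection on an intermediate. The unconditioned pooled rates give the total causal effect.
Pooled: Drug H 68.2% vs Drug M 40.0%; Drug H is higher overall.

pooled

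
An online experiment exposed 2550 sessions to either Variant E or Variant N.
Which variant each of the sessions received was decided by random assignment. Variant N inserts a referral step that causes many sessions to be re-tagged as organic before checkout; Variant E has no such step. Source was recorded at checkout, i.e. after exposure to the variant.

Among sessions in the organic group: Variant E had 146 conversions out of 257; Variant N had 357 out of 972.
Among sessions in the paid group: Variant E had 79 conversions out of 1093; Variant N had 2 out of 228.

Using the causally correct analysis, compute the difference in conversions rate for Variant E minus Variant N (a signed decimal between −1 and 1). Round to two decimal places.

Traffic source is downstream of the variant. One should not condition on a consequence of treatment, so the overall rates are the right comparison.
The causal difference is the pooled difference: 0.167 − 0.299 = -0.133.

-0.13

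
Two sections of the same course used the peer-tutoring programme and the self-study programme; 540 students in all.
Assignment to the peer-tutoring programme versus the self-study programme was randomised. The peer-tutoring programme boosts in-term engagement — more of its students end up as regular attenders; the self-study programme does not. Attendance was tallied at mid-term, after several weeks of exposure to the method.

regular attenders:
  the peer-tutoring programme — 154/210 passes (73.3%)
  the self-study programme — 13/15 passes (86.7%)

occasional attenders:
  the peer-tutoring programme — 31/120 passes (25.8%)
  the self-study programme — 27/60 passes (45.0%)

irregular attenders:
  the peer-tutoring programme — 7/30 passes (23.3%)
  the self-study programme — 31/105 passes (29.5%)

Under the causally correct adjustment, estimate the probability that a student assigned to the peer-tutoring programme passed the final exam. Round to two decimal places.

Mid-term attendance lies on the pathway teaching method → mid-term attendance → outcome, so adjusting for it blocks the indirect effect. For the total causal effect of teaching method, use the unadjusted pooled rates.
So P(outcome | do(the peer-tutoring programme)) is just the pooled rate for the peer-tutoring programme: 192/360 = 0.533.

0.53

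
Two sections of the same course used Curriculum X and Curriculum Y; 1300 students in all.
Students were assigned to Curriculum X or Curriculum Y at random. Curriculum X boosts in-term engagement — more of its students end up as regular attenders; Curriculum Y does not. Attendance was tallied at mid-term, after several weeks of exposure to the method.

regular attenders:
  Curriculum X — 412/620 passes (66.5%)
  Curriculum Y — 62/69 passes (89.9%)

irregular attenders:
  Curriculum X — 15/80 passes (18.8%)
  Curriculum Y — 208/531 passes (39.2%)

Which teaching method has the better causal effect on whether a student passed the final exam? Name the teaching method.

Curriculum X

Within every mid-term attendance level Curriculum Y has the higher rate, yet pooled Curriculum X does — Simpson's reversal.
Mid-term attendance is downstream of the teaching method. One should not condition on a consequence of treatment, so the overall rates are the right comparison.
Pooled: Curriculum X 61.0% vs Curriculum Y 45.0%; Curriculum X is higher overall.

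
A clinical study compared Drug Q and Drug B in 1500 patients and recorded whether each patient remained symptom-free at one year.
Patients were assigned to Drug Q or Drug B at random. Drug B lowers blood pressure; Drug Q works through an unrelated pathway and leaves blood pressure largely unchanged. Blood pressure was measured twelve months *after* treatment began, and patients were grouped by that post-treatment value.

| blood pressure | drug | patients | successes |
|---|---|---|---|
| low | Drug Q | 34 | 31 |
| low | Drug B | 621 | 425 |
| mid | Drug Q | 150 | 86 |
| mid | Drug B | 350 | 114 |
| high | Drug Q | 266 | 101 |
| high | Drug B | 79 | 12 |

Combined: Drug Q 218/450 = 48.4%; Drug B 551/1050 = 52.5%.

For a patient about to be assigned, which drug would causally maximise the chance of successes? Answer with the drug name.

Drug B

The distribution of blood pressure is itself part of what the drug does — it is an intermediate outcome. Holding it fixed would remove that part of the effect; the total effect is the pooled difference.
Pooled: Drug Q 48.4% vs Drug B 52.5%; Drug B is higher overall.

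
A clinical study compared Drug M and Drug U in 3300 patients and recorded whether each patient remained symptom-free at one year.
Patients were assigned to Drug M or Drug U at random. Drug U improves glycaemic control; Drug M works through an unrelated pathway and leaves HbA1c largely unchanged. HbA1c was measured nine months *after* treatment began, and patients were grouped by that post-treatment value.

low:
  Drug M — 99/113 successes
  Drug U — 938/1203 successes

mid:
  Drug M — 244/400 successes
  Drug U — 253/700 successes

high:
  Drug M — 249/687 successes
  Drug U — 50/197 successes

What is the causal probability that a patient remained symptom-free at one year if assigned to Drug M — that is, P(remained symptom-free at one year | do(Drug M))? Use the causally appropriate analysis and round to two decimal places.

0.49

HbA1c lies on the pathway drug → HbA1c → outcome, so adjusting for it blocks the indirect effect. For the total causal effect of drug, use the unadjusted pooled rates.
So P(outcome | do(Drug M)) is just the pooled rate for Drug M: 592/1200 = 0.493.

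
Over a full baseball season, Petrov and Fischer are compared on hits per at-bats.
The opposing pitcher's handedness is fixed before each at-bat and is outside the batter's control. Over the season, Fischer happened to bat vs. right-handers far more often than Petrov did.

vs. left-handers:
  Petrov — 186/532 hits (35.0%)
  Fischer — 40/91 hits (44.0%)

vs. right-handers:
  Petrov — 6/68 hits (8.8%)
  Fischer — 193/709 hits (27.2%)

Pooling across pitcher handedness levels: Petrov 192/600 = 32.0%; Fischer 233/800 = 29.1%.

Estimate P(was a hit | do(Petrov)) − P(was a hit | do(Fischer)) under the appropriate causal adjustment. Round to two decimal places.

Pitcher handedness satisfies the back-door criterion: it is not a descendant of the player, and it blocks the spurious path from player to outcome. Adjusting for it (i.e., using the within-pitcher handedness rates) gives the causal effect.
Adjusting over the population distribution of pitcher handedness: 0.445·(0.350−0.440) + 0.555·(0.088−0.272) = -0.142.

-0.14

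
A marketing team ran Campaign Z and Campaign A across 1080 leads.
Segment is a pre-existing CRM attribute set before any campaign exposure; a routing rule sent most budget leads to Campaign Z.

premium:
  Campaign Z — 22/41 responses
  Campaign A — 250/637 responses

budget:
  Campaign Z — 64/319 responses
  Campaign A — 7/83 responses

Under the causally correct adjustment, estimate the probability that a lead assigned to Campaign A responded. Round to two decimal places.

Customer segment satisfies the back-door criterion: it is not a descendant of the campaign, and it blocks the spurious path from campaign to outcome. Adjusting for it (i.e., using the within-customer segment rates) gives the causal effect.
Standardising Campaign A to the population customer segment mix: 0.628·250/637 + 0.372·7/83 = 0.278.

0.28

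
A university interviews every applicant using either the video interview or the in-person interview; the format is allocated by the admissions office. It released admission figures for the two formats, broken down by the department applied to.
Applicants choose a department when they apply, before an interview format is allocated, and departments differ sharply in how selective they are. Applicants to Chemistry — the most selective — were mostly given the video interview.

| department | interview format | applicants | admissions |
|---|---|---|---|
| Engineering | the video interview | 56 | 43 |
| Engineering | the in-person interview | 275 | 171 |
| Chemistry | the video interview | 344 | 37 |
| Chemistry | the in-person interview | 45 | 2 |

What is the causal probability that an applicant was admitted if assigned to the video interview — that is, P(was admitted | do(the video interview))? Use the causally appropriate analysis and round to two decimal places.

Within every department level the video interview has the higher rate, yet pooled the in-person interview does — Simpson's reversal.
Department differs across interview formats for reasons unrelated to any effect of the interview format itself, and it separately predicts the outcome — a classic confounder. We must compare within department levels.
Standardising the video interview to the population department mix: 0.460·43/56 + 0.540·37/344 = 0.411.

0.41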